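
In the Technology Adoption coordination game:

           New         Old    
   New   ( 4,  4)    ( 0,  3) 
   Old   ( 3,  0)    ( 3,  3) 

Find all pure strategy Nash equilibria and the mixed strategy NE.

Pure NE: (New, New) and (Old, Old); Mixed NE: p = 0.75, q = 0.75

Work:
Check pure NE:
(New, New): (4, 4) - no unilateral deviation beneficial
(Old, Old): (3, 3) - no unilateral deviation beneficial
Mixed NE: P1 plays New with p = 0.75, P2 plays New with q = 0.75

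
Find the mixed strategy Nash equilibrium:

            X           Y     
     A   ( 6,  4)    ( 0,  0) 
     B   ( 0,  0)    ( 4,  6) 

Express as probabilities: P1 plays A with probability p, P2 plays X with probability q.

p = 0.6, q = 0.4

Work:
Find probabilities that make opponent indifferent:
P2 chooses q to make P1 indifferent between A and B
P1 chooses p to make P2 indifferent between X and Y
Mixed NE: P1 plays (A: 0.6, B: 0.4), P2 plays (X: 0.4, Y: 0.6)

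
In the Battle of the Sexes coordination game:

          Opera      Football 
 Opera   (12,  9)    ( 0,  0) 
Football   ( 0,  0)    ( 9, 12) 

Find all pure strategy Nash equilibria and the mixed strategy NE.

Pure NE: (Opera, Opera) and (Football, Football); Mixed NE: p = 0.5714, q = 0.4286

Work:
Check pure NE:
(Opera, Opera): (12, 9) - no unilateral deviation beneficial
(Football, Football): (9, 12) - no unilateral deviation beneficial
Mixed NE: P1 plays Opera with p = 0.5714, P2 plays Opera with q = 0.4286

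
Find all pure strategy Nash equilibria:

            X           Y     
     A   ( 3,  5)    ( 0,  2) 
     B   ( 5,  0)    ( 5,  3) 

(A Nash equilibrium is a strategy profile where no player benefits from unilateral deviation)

Nash equilibrium: (B, Y)

Work:
Best responses:
  P1 vs X: payoffs [3, 5] → best response B (payoff 5)
  P1 vs Y: payoffs [0, 5] → best response B (payoff 5)
  P2 vs A: payoffs [5, 2] → best response X (payoff 5)
  P2 vs B: payoffs [0, 3] → best response Y (payoff 3)
Mutual best responses: (B,Y) → Nash equilibria.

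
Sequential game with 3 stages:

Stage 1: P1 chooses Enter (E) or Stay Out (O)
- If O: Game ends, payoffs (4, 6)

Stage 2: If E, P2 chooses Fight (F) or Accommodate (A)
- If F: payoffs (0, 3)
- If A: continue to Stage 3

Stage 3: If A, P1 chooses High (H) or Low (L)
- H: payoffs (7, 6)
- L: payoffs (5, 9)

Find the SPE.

SPE: (E, A, H); Outcome (7, 6)

Work:
Stage 3: P1 chooses H (7 vs 5)
Stage 2: P2: F->3, A->6 (anticipating H). Choose A
Stage 1: P1: O->4, E->7 (anticipating A, H). Choose E
SPE path: E -> A -> H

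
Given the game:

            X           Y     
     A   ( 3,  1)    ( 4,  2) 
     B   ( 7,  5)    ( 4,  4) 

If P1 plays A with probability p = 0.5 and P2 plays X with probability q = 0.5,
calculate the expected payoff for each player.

E[P1] = 4.5, E[P2] = 3.0

Work:
E[P1] = p·q·π₁(A,X) + p·(1-q)·π₁(A,Y) + (1-p)·q·π₁(B,X) + (1-p)·(1-q)·π₁(B,Y)
= 0.5·0.5·3 + 0.5·0.5·4 + 0.5·0.5·7 + 0.5·0.5·4
= 4.5

E[P2] = 3.0 (similar calculation)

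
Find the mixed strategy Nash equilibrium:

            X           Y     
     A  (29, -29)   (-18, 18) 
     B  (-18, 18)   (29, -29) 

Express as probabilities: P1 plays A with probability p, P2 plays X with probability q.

p = 0.5, q = 0.5

Work:
Find probabilities that make opponent indifferent:
P2 chooses q to make P1 indifferent between A and B
P1 chooses p to make P2 indifferent between X and Y
Mixed NE: P1 plays (A: 0.5, B: 0.5), P2 plays (X: 0.5, Y: 0.5)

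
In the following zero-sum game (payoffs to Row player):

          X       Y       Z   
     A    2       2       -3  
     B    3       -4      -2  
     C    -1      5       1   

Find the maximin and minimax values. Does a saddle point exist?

Maximin = -1, Minimax = 1, Saddle: False

Work:
Row minimums: [-3, -4, -1] → maximin = -1
Column maximums: [3, 5, 1] → minimax = 1
No saddle point (maximin ≠ minimax). Mixed strategy needed.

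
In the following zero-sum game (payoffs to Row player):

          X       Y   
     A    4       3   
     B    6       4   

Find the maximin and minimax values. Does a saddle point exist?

Maximin = 4, Minimax = 4, Saddle: True

Work:
Row minimums: [3, 4] → maximin = 4
Column maximums: [6, 4] → minimax = 4
Saddle point exists! Game value = 4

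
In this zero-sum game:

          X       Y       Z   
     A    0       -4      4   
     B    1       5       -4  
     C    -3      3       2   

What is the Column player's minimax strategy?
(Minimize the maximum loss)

Column should play X, value = 1

Work:
Column player minimizes Row's maximum payoff:
Column X: max payoff to Row = 1
Column Y: max payoff to Row = 5
Column Z: max payoff to Row = 4
Minimum is 1, achieved by column X.
Minimax strategy: X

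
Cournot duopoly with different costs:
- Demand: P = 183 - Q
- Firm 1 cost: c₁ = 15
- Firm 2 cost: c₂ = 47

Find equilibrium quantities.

q₁* = 66.67, q₂* = 34.67

Work:
Reaction: q₁ = (183 - 15 - q₂)/2
Reaction: q₂ = (183 - 47 - q₁)/2
Solve simultaneously:
q₁* = (183 - 2×15 + 47)/3 = 66.67
q₂* = (183 - 2×47 + 15)/3 = 34.67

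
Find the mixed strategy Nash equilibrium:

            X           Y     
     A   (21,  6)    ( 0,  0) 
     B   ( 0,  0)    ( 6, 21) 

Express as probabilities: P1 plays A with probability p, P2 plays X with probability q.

p = 0.7778, q = 0.2222

Work:
Find probabilities that make opponent indifferent:
P2 chooses q to make P1 indifferent between A and B
P1 chooses p to make P2 indifferent between X and Y
Mixed NE: P1 plays (A: 0.7778, B: 0.2222), P2 plays (X: 0.2222, Y: 0.7778)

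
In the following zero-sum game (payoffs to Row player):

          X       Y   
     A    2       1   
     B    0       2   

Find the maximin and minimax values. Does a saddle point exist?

Maximin = 1, Minimax = 2, Saddle: False

Work:
Row minimums: [1, 0] → maximin = 1
Column maximums: [2, 2] → minimax = 2
No saddle point (maximin ≠ minimax). Mixed strategy needed.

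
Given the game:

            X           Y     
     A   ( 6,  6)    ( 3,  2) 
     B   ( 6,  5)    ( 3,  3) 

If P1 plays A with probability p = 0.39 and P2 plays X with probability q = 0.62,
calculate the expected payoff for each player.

E[P1] = 4.86, E[P2] = 4.3336

Work:
E[P1] = p·q·π₁(A,X) + p·(1-q)·π₁(A,Y) + (1-p)·q·π₁(B,X) + (1-p)·(1-q)·π₁(B,Y)
= 0.39·0.62·6 + 0.39·0.38·3 + 0.61·0.62·6 + 0.61·0.38·3
= 4.86

E[P2] = 4.3336 (similar calculation)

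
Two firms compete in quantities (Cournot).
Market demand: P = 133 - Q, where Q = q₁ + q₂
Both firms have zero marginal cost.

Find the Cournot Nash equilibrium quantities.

q₁* = q₂* = 44.33; P* = 44.33

Work:
Profit: π_i = P·q_i = (a - q_i - q_j)·q_i
FOC: ∂π_i/∂q_i = a - 2q_i - q_j = 0
Reaction function: q_i = (133 - q_j)/2
Symmetry: q* = 133/3 = 44.33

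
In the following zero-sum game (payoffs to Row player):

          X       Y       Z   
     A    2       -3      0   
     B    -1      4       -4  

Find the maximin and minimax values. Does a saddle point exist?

Maximin = -3, Minimax = 0, Saddle: False

Work:
Row minimums: [-3, -4] → maximin = -3
Column maximums: [2, 4, 0] → minimax = 0
No saddle point (maximin ≠ minimax). Mixed strategy needed.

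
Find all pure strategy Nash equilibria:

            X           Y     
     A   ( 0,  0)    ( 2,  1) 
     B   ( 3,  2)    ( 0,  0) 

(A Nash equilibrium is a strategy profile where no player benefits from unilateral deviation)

Nash equilibrium: (A, Y), (B, X)

Work:
Best responses:
  P1 vs X: payoffs [0, 3] → best response B (payoff 3)
  P1 vs Y: payoffs [2, 0] → best response A (payoff 2)
  P2 vs A: payoffs [0, 1] → best response Y (payoff 1)
  P2 vs B: payoffs [2, 0] → best response X (payoff 2)
Mutual best responses: (A,Y), (B,X) → Nash equilibria.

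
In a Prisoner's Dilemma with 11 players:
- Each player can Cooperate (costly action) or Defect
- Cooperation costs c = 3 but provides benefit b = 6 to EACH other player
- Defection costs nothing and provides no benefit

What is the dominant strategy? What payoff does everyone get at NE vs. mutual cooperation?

Dominant: Defect; NE payoff = 0; Coop payoff = 57

Work:
Defect dominates (saves cost c = 3, benefit to others is external)
NE: All defect → everyone gets 0
If all cooperate: each receives (10)×6 - 3 = 57
Social dilemma: 57 > 0 but NE gives 0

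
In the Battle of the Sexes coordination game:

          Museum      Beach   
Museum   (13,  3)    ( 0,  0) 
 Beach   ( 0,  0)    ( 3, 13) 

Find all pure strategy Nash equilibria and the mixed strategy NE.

Pure NE: (Museum, Museum) and (Beach, Beach); Mixed NE: p = 0.8125, q = 0.1875

Work:
Check pure NE:
(Museum, Museum): (13, 3) - no unilateral deviation beneficial
(Beach, Beach): (3, 13) - no unilateral deviation beneficial
Mixed NE: P1 plays Museum with p = 0.8125, P2 plays Museum with q = 0.1875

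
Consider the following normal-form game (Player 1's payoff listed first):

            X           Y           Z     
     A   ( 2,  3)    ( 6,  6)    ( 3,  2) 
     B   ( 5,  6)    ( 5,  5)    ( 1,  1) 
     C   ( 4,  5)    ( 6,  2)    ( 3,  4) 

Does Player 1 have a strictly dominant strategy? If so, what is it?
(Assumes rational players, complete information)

No strictly dominant strategy exists for Player 1

Work:
A strategy strictly dominates another if it gives a strictly higher payoff against every opponent action. Compare each pair of P1's strategies column-by-column:
  A vs B: [2 vs 5, 6 vs 5, 3 vs 1] → A does not strictly dominate B (column X: 2 ≤ 5)
  A vs C: [2 vs 4, 6 vs 6, 3 vs 3] → A does not strictly dominate C (column X: 2 ≤ 4)
  B vs A: [5 vs 2, 5 vs 6, 1 vs 3] → B does not strictly dominate A (column Y: 5 ≤ 6)
  B vs C: [5 vs 4, 5 vs 6, 1 vs 3] → B does not strictly dominate C (column Y: 5 ≤ 6)
  C vs A: [4 vs 2, 6 vs 6, 3 vs 3] → C does not strictly dominate A (column Y: 6 ≤ 6)
  C vs B: [4 vs 5, 6 vs 5, 3 vs 1] → C does not strictly dominate B (column X: 4 ≤ 5)
No single strategy strictly dominates all others → no strictly dominant strategy.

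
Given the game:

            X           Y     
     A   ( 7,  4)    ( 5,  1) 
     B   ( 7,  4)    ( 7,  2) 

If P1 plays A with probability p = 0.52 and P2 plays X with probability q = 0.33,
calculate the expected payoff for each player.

E[P1] = 6.3032, E[P2] = 2.3116

Work:
E[P1] = p·q·π₁(A,X) + p·(1-q)·π₁(A,Y) + (1-p)·q·π₁(B,X) + (1-p)·(1-q)·π₁(B,Y)
= 0.52·0.33·7 + 0.52·0.67·5 + 0.48·0.33·7 + 0.48·0.67·7
= 6.3032

E[P2] = 2.3116 (similar calculation)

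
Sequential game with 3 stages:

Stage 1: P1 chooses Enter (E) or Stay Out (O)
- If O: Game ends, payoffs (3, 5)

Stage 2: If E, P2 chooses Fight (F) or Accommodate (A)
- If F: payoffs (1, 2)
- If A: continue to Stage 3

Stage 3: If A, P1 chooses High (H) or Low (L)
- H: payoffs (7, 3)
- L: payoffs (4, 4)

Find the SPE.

SPE: (E, A, H); Outcome (7, 3)

Work:
Stage 3: P1 chooses H (7 vs 4)
Stage 2: P2: F->2, A->3 (anticipating H). Choose A
Stage 1: P1: O->3, E->7 (anticipating A, H). Choose E
SPE path: E -> A -> H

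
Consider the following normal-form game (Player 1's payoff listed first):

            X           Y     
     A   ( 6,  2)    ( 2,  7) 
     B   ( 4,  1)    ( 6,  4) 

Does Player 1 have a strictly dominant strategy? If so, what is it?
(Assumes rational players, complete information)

No strictly dominant strategy exists for Player 1

Work:
A strategy strictly dominates another if it gives a strictly higher payoff against every opponent action. Compare each pair of P1's strategies column-by-column:
  A vs B: [6 vs 4, 2 vs 6] → A does not strictly dominate B (column Y: 2 ≤ 6)
  B vs A: [4 vs 6, 6 vs 2] → B does not strictly dominate A (column X: 4 ≤ 6)
No single strategy strictly dominates all others → no strictly dominant strategy.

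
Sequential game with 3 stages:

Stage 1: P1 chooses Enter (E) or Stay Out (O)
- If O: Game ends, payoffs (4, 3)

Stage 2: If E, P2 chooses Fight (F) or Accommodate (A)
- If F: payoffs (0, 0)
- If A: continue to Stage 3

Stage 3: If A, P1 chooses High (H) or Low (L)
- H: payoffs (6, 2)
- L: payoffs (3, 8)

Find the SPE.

SPE: (E, A, H); Outcome (6, 2)

Work:
Stage 3: P1 chooses H (6 vs 3)
Stage 2: P2: F->0, A->2 (anticipating H). Choose A
Stage 1: P1: O->4, E->6 (anticipating A, H). Choose E
SPE path: E -> A -> H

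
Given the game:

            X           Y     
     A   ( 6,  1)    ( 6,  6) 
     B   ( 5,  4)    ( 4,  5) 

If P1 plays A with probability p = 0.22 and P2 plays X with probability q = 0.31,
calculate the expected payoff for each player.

E[P1] = 4.6818, E[P2] = 4.6372

Work:
E[P1] = p·q·π₁(A,X) + p·(1-q)·π₁(A,Y) + (1-p)·q·π₁(B,X) + (1-p)·(1-q)·π₁(B,Y)
= 0.22·0.31·6 + 0.22·0.69·6 + 0.78·0.31·5 + 0.78·0.69·4
= 4.6818

E[P2] = 4.6372 (similar calculation)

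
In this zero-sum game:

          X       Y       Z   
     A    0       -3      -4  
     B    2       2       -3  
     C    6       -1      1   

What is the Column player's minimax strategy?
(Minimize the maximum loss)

Column should play Z, value = 1

Work:
Column player minimizes Row's maximum payoff:
Column X: max payoff to Row = 6
Column Y: max payoff to Row = 2
Column Z: max payoff to Row = 1
Minimum is 1, achieved by column Z.
Minimax strategy: Z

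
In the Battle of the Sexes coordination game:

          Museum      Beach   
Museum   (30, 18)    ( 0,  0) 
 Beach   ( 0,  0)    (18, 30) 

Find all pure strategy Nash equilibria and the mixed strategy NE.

Pure NE: (Museum, Museum) and (Beach, Beach); Mixed NE: p = 0.625, q = 0.375

Work:
Check pure NE:
(Museum, Museum): (30, 18) - no unilateral deviation beneficial
(Beach, Beach): (18, 30) - no unilateral deviation beneficial
Mixed NE: P1 plays Museum with p = 0.625, P2 plays Museum with q = 0.375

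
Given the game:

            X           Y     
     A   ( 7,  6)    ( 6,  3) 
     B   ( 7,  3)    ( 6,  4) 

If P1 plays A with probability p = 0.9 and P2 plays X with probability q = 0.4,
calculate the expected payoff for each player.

E[P1] = 6.4, E[P2] = 4.14

Work:
E[P1] = p·q·π₁(A,X) + p·(1-q)·π₁(A,Y) + (1-p)·q·π₁(B,X) + (1-p)·(1-q)·π₁(B,Y)
= 0.9·0.4·7 + 0.9·0.6·6 + 0.1·0.4·7 + 0.1·0.6·6
= 6.4

E[P2] = 4.14 (similar calculation)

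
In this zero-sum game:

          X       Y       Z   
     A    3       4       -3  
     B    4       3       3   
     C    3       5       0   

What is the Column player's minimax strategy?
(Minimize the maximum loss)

Column should play Z, value = 3

Work:
Column player minimizes Row's maximum payoff:
Column X: max payoff to Row = 4
Column Y: max payoff to Row = 5
Column Z: max payoff to Row = 3
Minimum is 3, achieved by column Z.
Minimax strategy: Z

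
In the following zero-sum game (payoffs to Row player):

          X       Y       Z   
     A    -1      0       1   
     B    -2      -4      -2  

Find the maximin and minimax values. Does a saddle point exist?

Maximin = -1, Minimax = -1, Saddle: True

Work:
Row minimums: [-1, -4] → maximin = -1
Column maximums: [-1, 0, 1] → minimax = -1
Saddle point exists! Game value = -1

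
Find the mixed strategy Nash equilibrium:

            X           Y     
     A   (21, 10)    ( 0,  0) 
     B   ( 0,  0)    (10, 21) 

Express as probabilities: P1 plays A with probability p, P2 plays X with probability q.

p = 0.6774, q = 0.3226

Work:
Find probabilities that make opponent indifferent:
P2 chooses q to make P1 indifferent between A and B
P1 chooses p to make P2 indifferent between X and Y
Mixed NE: P1 plays (A: 0.6774, B: 0.3226), P2 plays (X: 0.3226, Y: 0.6774)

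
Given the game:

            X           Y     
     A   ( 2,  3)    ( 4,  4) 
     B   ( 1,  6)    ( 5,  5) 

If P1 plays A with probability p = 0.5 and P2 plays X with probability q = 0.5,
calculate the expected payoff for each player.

E[P1] = 3.0, E[P2] = 4.5

Work:
E[P1] = p·q·π₁(A,X) + p·(1-q)·π₁(A,Y) + (1-p)·q·π₁(B,X) + (1-p)·(1-q)·π₁(B,Y)
= 0.5·0.5·2 + 0.5·0.5·4 + 0.5·0.5·1 + 0.5·0.5·5
= 3.0

E[P2] = 4.5 (similar calculation)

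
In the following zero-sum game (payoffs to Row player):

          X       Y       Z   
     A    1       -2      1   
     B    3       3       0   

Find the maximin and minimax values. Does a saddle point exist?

Maximin = 0, Minimax = 1, Saddle: False

Work:
Row minimums: [-2, 0] → maximin = 0
Column maximums: [3, 3, 1] → minimax = 1
No saddle point (maximin ≠ minimax). Mixed strategy needed.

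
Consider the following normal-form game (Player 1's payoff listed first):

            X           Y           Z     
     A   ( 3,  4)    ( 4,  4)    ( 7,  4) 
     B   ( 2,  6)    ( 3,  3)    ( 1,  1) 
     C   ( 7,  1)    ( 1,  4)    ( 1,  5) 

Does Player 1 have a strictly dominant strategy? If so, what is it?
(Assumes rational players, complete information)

No strictly dominant strategy exists for Player 1

Work:
A strategy strictly dominates another if it gives a strictly higher payoff against every opponent action. Compare each pair of P1's strategies column-by-column:
  A vs B: [3 vs 2, 4 vs 3, 7 vs 1] → A strictly dominates B
  A vs C: [3 vs 7, 4 vs 1, 7 vs 1] → A does not strictly dominate C (column X: 3 ≤ 7)
  B vs A: [2 vs 3, 3 vs 4, 1 vs 7] → B does not strictly dominate A (column X: 2 ≤ 3)
  B vs C: [2 vs 7, 3 vs 1, 1 vs 1] → B does not strictly dominate C (column X: 2 ≤ 7)
  C vs A: [7 vs 3, 1 vs 4, 1 vs 7] → C does not strictly dominate A (column Y: 1 ≤ 4)
  C vs B: [7 vs 2, 1 vs 3, 1 vs 1] → C does not strictly dominate B (column Y: 1 ≤ 3)
No single strategy strictly dominates all others → no strictly dominant strategy.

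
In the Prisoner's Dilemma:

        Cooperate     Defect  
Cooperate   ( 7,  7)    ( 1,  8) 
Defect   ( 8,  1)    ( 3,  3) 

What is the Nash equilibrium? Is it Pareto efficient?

(Defect, Defect) is NE; not Pareto efficient

Work:
Defect dominates Cooperate for both players:
If P2 cooperates: Defect (8) > Cooperate (7)
If P2 defects: Defect (3) > Cooperate (1)
NE: (Defect, Defect) with payoff (3, 3)
But (Cooperate, Cooperate) = (7, 7) Pareto dominates (3, 3)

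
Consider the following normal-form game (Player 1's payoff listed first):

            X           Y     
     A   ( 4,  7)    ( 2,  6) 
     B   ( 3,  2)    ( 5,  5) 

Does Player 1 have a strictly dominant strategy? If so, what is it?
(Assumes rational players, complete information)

No strictly dominant strategy exists for Player 1

Work:
A strategy strictly dominates another if it gives a strictly higher payoff against every opponent action. Compare each pair of P1's strategies column-by-column:
  A vs B: [4 vs 3, 2 vs 5] → A does not strictly dominate B (column Y: 2 ≤ 5)
  B vs A: [3 vs 4, 5 vs 2] → B does not strictly dominate A (column X: 3 ≤ 4)
No single strategy strictly dominates all others → no strictly dominant strategy.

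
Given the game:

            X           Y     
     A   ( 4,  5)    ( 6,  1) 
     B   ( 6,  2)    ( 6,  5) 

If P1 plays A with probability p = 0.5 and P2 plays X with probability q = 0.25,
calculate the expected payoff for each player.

E[P1] = 5.75, E[P2] = 3.125

Work:
E[P1] = p·q·π₁(A,X) + p·(1-q)·π₁(A,Y) + (1-p)·q·π₁(B,X) + (1-p)·(1-q)·π₁(B,Y)
= 0.5·0.25·4 + 0.5·0.75·6 + 0.5·0.25·6 + 0.5·0.75·6
= 5.75

E[P2] = 3.125 (similar calculation)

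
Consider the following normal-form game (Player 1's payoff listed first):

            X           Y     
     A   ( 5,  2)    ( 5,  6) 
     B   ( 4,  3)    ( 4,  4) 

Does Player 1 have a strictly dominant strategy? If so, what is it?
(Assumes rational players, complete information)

Yes, Player 1's strictly dominant strategy is A

Work:
A strategy strictly dominates another if it gives a strictly higher payoff against every opponent action. Compare each pair of P1's strategies column-by-column:
  A vs B: [5 vs 4, 5 vs 4] → A strictly dominates B
  B vs A: [4 vs 5, 4 vs 5] → B does not strictly dominate A (column X: 4 ≤ 5)
A strictly dominates every other strategy → strictly dominant.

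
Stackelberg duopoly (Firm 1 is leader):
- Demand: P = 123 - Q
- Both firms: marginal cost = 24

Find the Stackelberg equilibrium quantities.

q₁* (leader) = 49.5, q₂* (follower) = 24.75

Work:
Follower's reaction: q₂ = (a - c - q₁)/2
Leader substitutes: π₁ = q₁·(a - q₁ - (a-c-q₁)/2 - c)
FOC: q₁* = (123 - 24)/2 = 49.50
Then: q₂* = (123 - 24 - 49.5)/2 = 24.75
Leader has first-mover advantage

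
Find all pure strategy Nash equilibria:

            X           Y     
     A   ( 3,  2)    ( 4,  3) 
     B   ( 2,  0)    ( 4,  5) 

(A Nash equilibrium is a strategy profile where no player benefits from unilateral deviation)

Nash equilibrium: (A, Y), (B, Y)

Work:
Best responses:
  P1 vs X: payoffs [3, 2] → best response A (payoff 3)
  P1 vs Y: payoffs [4, 4] → best response A/B (payoff 4)
  P2 vs A: payoffs [2, 3] → best response Y (payoff 3)
  P2 vs B: payoffs [0, 5] → best response Y (payoff 5)
Mutual best responses: (A,Y), (B,Y) → Nash equilibria.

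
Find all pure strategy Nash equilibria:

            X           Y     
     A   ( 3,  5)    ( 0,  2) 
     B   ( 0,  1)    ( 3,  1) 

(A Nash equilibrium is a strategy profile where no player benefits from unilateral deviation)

Nash equilibrium: (A, X), (B, Y)

Work:
Best responses:
  P1 vs X: payoffs [3, 0] → best response A (payoff 3)
  P1 vs Y: payoffs [0, 3] → best response B (payoff 3)
  P2 vs A: payoffs [5, 2] → best response X (payoff 5)
  P2 vs B: payoffs [1, 1] → best response X/Y (payoff 1)
Mutual best responses: (A,X), (B,Y) → Nash equilibria.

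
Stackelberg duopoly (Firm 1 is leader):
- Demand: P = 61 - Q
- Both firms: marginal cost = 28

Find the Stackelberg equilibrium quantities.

q₁* (leader) = 16.5, q₂* (follower) = 8.25

Work:
Follower's reaction: q₂ = (a - c - q₁)/2
Leader substitutes: π₁ = q₁·(a - q₁ - (a-c-q₁)/2 - c)
FOC: q₁* = (61 - 28)/2 = 16.50
Then: q₂* = (61 - 28 - 16.5)/2 = 8.25
Leader has first-mover advantage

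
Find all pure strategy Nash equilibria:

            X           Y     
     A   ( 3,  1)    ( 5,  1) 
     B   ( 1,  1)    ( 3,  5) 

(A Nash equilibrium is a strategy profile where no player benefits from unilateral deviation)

Nash equilibrium: (A, X), (A, Y)

Work:
Best responses:
  P1 vs X: payoffs [3, 1] → best response A (payoff 3)
  P1 vs Y: payoffs [5, 3] → best response A (payoff 5)
  P2 vs A: payoffs [1, 1] → best response X/Y (payoff 1)
  P2 vs B: payoffs [1, 5] → best response Y (payoff 5)
Mutual best responses: (A,X), (A,Y) → Nash equilibria.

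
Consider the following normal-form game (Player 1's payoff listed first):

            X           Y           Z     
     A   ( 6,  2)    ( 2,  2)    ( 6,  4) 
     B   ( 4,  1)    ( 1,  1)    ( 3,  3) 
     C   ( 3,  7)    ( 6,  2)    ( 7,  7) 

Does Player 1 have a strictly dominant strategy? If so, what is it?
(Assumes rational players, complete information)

No strictly dominant strategy exists for Player 1

Work:
A strategy strictly dominates another if it gives a strictly higher payoff against every opponent action. Compare each pair of P1's strategies column-by-column:
  A vs B: [6 vs 4, 2 vs 1, 6 vs 3] → A strictly dominates B
  A vs C: [6 vs 3, 2 vs 6, 6 vs 7] → A does not strictly dominate C (column Y: 2 ≤ 6)
  B vs A: [4 vs 6, 1 vs 2, 3 vs 6] → B does not strictly dominate A (column X: 4 ≤ 6)
  B vs C: [4 vs 3, 1 vs 6, 3 vs 7] → B does not strictly dominate C (column Y: 1 ≤ 6)
  C vs A: [3 vs 6, 6 vs 2, 7 vs 6] → C does not strictly dominate A (column X: 3 ≤ 6)
  C vs B: [3 vs 4, 6 vs 1, 7 vs 3] → C does not strictly dominate B (column X: 3 ≤ 4)
No single strategy strictly dominates all others → no strictly dominant strategy.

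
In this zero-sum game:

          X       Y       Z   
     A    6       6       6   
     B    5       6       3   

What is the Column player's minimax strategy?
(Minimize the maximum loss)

Column should play X or Y or Z (all achieve the minimum), value = 6

Work:
Column player minimizes Row's maximum payoff:
Column X: max payoff to Row = 6
Column Y: max payoff to Row = 6
Column Z: max payoff to Row = 6
Minimum is 6, achieved by columns X, Y, Z (tied).
Each of X or Y or Z is a minimax strategy.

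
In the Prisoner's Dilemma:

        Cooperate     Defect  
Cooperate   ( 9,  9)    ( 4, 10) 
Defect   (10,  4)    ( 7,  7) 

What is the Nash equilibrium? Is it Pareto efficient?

(Defect, Defect) is NE; not Pareto efficient

Work:
Defect dominates Cooperate for both players:
If P2 cooperates: Defect (10) > Cooperate (9)
If P2 defects: Defect (7) > Cooperate (4)
NE: (Defect, Defect) with payoff (7, 7)
But (Cooperate, Cooperate) = (9, 9) Pareto dominates (7, 7)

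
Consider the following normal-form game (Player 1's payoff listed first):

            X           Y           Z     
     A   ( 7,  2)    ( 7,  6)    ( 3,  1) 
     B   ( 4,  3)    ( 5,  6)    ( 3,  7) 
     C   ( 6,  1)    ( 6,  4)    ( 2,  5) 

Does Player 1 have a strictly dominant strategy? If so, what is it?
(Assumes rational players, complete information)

No strictly dominant strategy exists for Player 1

Work:
A strategy strictly dominates another if it gives a strictly higher payoff against every opponent action. Compare each pair of P1's strategies column-by-column:
  A vs B: [7 vs 4, 7 vs 5, 3 vs 3] → A does not strictly dominate B (column Z: 3 ≤ 3)
  A vs C: [7 vs 6, 7 vs 6, 3 vs 2] → A strictly dominates C
  B vs A: [4 vs 7, 5 vs 7, 3 vs 3] → B does not strictly dominate A (column X: 4 ≤ 7)
  B vs C: [4 vs 6, 5 vs 6, 3 vs 2] → B does not strictly dominate C (column X: 4 ≤ 6)
  C vs A: [6 vs 7, 6 vs 7, 2 vs 3] → C does not strictly dominate A (column X: 6 ≤ 7)
  C vs B: [6 vs 4, 6 vs 5, 2 vs 3] → C does not strictly dominate B (column Z: 2 ≤ 3)
No single strategy strictly dominates all others → no strictly dominant strategy.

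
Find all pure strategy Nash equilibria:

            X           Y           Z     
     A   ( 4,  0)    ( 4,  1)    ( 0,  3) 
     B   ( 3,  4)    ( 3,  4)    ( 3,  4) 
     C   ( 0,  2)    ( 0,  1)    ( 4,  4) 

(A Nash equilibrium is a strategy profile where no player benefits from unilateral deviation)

Nash equilibrium: (C, Z)

Work:
Best responses:
  P1 vs X: payoffs [4, 3, 0] → best response A (payoff 4)
  P1 vs Y: payoffs [4, 3, 0] → best response A (payoff 4)
  P1 vs Z: payoffs [0, 3, 4] → best response C (payoff 4)
  P2 vs A: payoffs [0, 1, 3] → best response Z (payoff 3)
  P2 vs B: payoffs [4, 4, 4] → best response X/Y/Z (payoff 4)
  P2 vs C: payoffs [2, 1, 4] → best response Z (payoff 4)
Mutual best responses: (C,Z) → Nash equilibria.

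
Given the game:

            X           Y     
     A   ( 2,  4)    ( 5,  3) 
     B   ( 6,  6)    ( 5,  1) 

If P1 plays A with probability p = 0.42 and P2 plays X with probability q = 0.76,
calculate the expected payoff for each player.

E[P1] = 4.4832, E[P2] = 4.3632

Work:
E[P1] = p·q·π₁(A,X) + p·(1-q)·π₁(A,Y) + (1-p)·q·π₁(B,X) + (1-p)·(1-q)·π₁(B,Y)
= 0.42·0.76·2 + 0.42·0.24·5 + 0.58·0.76·6 + 0.58·0.24·5
= 4.4832

E[P2] = 4.3632 (similar calculation)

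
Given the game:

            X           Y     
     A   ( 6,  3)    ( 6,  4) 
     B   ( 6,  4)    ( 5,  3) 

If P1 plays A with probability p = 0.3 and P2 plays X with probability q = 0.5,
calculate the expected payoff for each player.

E[P1] = 5.65, E[P2] = 3.5

Work:
E[P1] = p·q·π₁(A,X) + p·(1-q)·π₁(A,Y) + (1-p)·q·π₁(B,X) + (1-p)·(1-q)·π₁(B,Y)
= 0.3·0.5·6 + 0.3·0.5·6 + 0.7·0.5·6 + 0.7·0.5·5
= 5.65

E[P2] = 3.5 (similar calculation)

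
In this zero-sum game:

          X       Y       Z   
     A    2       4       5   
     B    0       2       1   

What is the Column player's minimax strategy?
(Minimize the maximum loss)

Column should play X, value = 2

Work:
Column player minimizes Row's maximum payoff:
Column X: max payoff to Row = 2
Column Y: max payoff to Row = 4
Column Z: max payoff to Row = 5
Minimum is 2, achieved by column X.
Minimax strategy: X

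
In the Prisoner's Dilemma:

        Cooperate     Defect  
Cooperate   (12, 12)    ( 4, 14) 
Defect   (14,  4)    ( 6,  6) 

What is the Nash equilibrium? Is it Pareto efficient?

(Defect, Defect) is NE; not Pareto efficient

Work:
Defect dominates Cooperate for both players:
If P2 cooperates: Defect (14) > Cooperate (12)
If P2 defects: Defect (6) > Cooperate (4)
NE: (Defect, Defect) with payoff (6, 6)
But (Cooperate, Cooperate) = (12, 12) Pareto dominates (6, 6)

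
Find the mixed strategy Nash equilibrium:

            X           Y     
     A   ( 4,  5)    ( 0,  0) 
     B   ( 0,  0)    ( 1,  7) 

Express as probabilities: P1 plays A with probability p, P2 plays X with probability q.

p = 0.5833, q = 0.2

Work:
Find probabilities that make opponent indifferent:
P2 chooses q to make P1 indifferent between A and B
P1 chooses p to make P2 indifferent between X and Y
Mixed NE: P1 plays (A: 0.5833, B: 0.4167), P2 plays (X: 0.2, Y: 0.8)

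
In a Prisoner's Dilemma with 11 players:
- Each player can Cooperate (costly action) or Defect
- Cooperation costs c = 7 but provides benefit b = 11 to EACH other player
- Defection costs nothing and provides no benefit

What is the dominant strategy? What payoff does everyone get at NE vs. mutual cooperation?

Dominant: Defect; NE payoff = 0; Coop payoff = 103

Work:
Defect dominates (saves cost c = 7, benefit to others is external)
NE: All defect → everyone gets 0
If all cooperate: each receives (10)×11 - 7 = 103
Social dilemma: 103 > 0 but NE gives 0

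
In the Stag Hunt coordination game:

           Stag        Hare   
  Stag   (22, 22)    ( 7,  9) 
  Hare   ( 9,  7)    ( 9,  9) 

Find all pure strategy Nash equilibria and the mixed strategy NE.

Pure NE: (Stag, Stag) and (Hare, Hare); Mixed NE: p = 0.1333, q = 0.1333

Work:
Check pure NE:
(Stag, Stag): (22, 22) - no unilateral deviation beneficial
(Hare, Hare): (9, 9) - no unilateral deviation beneficial
Mixed NE: P1 plays Stag with p = 0.1333, P2 plays Stag with q = 0.1333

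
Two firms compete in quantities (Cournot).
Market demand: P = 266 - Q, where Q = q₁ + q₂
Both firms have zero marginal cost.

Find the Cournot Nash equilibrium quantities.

q₁* = q₂* = 88.67; P* = 88.67

Work:
Profit: π_i = P·q_i = (a - q_i - q_j)·q_i
FOC: ∂π_i/∂q_i = a - 2q_i - q_j = 0
Reaction function: q_i = (266 - q_j)/2
Symmetry: q* = 266/3 = 88.67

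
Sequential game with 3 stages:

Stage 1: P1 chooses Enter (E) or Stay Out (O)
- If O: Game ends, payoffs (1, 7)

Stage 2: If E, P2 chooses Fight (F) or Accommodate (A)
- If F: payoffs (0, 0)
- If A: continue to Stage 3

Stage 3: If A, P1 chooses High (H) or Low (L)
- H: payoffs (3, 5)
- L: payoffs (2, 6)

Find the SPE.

SPE: (E, A, H); Outcome (3, 5)

Work:
Stage 3: P1 chooses H (3 vs 2)
Stage 2: P2: F->0, A->5 (anticipating H). Choose A
Stage 1: P1: O->1, E->3 (anticipating A, H). Choose E
SPE path: E -> A -> H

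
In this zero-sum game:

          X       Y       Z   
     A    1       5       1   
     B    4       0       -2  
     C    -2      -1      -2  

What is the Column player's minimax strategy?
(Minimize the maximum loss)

Column should play Z, value = 1

Work:
Column player minimizes Row's maximum payoff:
Column X: max payoff to Row = 4
Column Y: max payoff to Row = 5
Column Z: max payoff to Row = 1
Minimum is 1, achieved by column Z.
Minimax strategy: Z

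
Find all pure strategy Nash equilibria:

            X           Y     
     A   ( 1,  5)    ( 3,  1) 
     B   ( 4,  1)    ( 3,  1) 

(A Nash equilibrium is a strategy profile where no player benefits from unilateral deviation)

Nash equilibrium: (B, X), (B, Y)

Work:
Best responses:
  P1 vs X: payoffs [1, 4] → best response B (payoff 4)
  P1 vs Y: payoffs [3, 3] → best response A/B (payoff 3)
  P2 vs A: payoffs [5, 1] → best response X (payoff 5)
  P2 vs B: payoffs [1, 1] → best response X/Y (payoff 1)
Mutual best responses: (B,X), (B,Y) → Nash equilibria.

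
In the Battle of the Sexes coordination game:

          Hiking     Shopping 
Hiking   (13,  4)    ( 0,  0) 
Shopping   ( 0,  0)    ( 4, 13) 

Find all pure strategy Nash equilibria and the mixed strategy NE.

Pure NE: (Hiking, Hiking) and (Shopping, Shopping); Mixed NE: p = 0.7647, q = 0.2353

Work:
Check pure NE:
(Hiking, Hiking): (13, 4) - no unilateral deviation beneficial
(Shopping, Shopping): (4, 13) - no unilateral deviation beneficial
Mixed NE: P1 plays Hiking with p = 0.7647, P2 plays Hiking with q = 0.2353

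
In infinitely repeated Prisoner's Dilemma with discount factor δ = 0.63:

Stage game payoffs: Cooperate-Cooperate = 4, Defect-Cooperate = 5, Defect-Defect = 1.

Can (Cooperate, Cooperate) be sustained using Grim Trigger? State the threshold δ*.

δ* = 0.25; since δ = 0.63 ≥ 0.25, cooperation can be sustained

Work:
For Grim Trigger:
Cooperate forever: 4/(1-δ)
Defect then punished: 5 + 1·δ/(1-δ)
Need: 4/(1-δ) ≥ 5 + 1·δ/(1-δ)
Solving: δ ≥ (T-R)/(T-P) = (5-4)/(5-1) = 0.25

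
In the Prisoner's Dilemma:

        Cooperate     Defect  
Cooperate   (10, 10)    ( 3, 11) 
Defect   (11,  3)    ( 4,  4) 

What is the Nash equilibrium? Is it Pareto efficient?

(Defect, Defect) is NE; not Pareto efficient

Work:
Defect dominates Cooperate for both players:
If P2 cooperates: Defect (11) > Cooperate (10)
If P2 defects: Defect (4) > Cooperate (3)
NE: (Defect, Defect) with payoff (4, 4)
But (Cooperate, Cooperate) = (10, 10) Pareto dominates (4, 4)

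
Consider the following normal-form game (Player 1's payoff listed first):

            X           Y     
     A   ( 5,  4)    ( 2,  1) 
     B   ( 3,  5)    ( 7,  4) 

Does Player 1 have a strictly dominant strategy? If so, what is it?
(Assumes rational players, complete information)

No strictly dominant strategy exists for Player 1

Work:
A strategy strictly dominates another if it gives a strictly higher payoff against every opponent action. Compare each pair of P1's strategies column-by-column:
  A vs B: [5 vs 3, 2 vs 7] → A does not strictly dominate B (column Y: 2 ≤ 7)
  B vs A: [3 vs 5, 7 vs 2] → B does not strictly dominate A (column X: 3 ≤ 5)
No single strategy strictly dominates all others → no strictly dominant strategy.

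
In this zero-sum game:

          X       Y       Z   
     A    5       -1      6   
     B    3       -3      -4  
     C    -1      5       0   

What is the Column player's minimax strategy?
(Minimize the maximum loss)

Column should play X or Y (all achieve the minimum), value = 5

Work:
Column player minimizes Row's maximum payoff:
Column X: max payoff to Row = 5
Column Y: max payoff to Row = 5
Column Z: max payoff to Row = 6
Minimum is 5, achieved by columns X, Y (tied).
Each of X or Y is a minimax strategy.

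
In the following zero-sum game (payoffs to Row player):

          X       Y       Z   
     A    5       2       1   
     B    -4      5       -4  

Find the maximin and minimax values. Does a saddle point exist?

Maximin = 1, Minimax = 1, Saddle: True

Work:
Row minimums: [1, -4] → maximin = 1
Column maximums: [5, 5, 1] → minimax = 1
Saddle point exists! Game value = 1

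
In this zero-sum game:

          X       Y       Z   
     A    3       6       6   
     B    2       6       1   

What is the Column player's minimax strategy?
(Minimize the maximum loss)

Column should play X, value = 3

Work:
Column player minimizes Row's maximum payoff:
Column X: max payoff to Row = 3
Column Y: max payoff to Row = 6
Column Z: max payoff to Row = 6
Minimum is 3, achieved by column X.
Minimax strategy: X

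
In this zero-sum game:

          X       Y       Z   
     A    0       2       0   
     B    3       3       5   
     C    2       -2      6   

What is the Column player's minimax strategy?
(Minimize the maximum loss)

Column should play X or Y (all achieve the minimum), value = 3

Work:
Column player minimizes Row's maximum payoff:
Column X: max payoff to Row = 3
Column Y: max payoff to Row = 3
Column Z: max payoff to Row = 6
Minimum is 3, achieved by columns X, Y (tied).
Each of X or Y is a minimax strategy.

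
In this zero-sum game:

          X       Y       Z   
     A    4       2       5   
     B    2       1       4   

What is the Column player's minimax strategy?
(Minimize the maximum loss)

Column should play Y, value = 2

Work:
Column player minimizes Row's maximum payoff:
Column X: max payoff to Row = 4
Column Y: max payoff to Row = 2
Column Z: max payoff to Row = 5
Minimum is 2, achieved by column Y.
Minimax strategy: Y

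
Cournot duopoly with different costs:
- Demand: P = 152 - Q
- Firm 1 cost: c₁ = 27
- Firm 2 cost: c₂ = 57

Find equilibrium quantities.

q₁* = 51.67, q₂* = 21.67

Work:
Reaction: q₁ = (152 - 27 - q₂)/2
Reaction: q₂ = (152 - 57 - q₁)/2
Solve simultaneously:
q₁* = (152 - 2×27 + 57)/3 = 51.67
q₂* = (152 - 2×57 + 27)/3 = 21.67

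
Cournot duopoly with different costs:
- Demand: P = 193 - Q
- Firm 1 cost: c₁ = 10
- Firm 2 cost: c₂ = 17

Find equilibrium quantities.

q₁* = 63.33, q₂* = 56.33

Work:
Reaction: q₁ = (193 - 10 - q₂)/2
Reaction: q₂ = (193 - 17 - q₁)/2
Solve simultaneously:
q₁* = (193 - 2×10 + 17)/3 = 63.33
q₂* = (193 - 2×17 + 10)/3 = 56.33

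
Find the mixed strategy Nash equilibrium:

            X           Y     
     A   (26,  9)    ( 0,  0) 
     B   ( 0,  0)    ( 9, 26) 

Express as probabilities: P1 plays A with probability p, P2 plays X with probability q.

p = 0.7429, q = 0.2571

Work:
Find probabilities that make opponent indifferent:
P2 chooses q to make P1 indifferent between A and B
P1 chooses p to make P2 indifferent between X and Y
Mixed NE: P1 plays (A: 0.7429, B: 0.2571), P2 plays (X: 0.2571, Y: 0.7429)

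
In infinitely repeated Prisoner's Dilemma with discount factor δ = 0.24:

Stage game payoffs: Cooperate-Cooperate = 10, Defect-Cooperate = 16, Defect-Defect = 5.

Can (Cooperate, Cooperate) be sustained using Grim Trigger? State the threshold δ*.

δ* = 0.5455; since δ = 0.24 < 0.5455, cooperation cannot be sustained

Work:
For Grim Trigger:
Cooperate forever: 10/(1-δ)
Defect then punished: 16 + 5·δ/(1-δ)
Need: 10/(1-δ) ≥ 16 + 5·δ/(1-δ)
Solving: δ ≥ (T-R)/(T-P) = (16-10)/(16-5) = 0.5455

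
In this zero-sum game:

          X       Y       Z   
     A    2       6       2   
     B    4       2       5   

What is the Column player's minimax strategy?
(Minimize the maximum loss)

Column should play X, value = 4

Work:
Column player minimizes Row's maximum payoff:
Column X: max payoff to Row = 4
Column Y: max payoff to Row = 6
Column Z: max payoff to Row = 5
Minimum is 4, achieved by column X.
Minimax strategy: X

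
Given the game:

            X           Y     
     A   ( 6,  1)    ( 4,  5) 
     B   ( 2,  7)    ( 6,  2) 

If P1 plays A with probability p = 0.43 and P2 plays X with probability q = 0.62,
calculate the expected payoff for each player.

E[P1] = 4.2596, E[P2] = 3.9906

Work:
E[P1] = p·q·π₁(A,X) + p·(1-q)·π₁(A,Y) + (1-p)·q·π₁(B,X) + (1-p)·(1-q)·π₁(B,Y)
= 0.43·0.62·6 + 0.43·0.38·4 + 0.57·0.62·2 + 0.57·0.38·6
= 4.2596

E[P2] = 3.9906 (similar calculation)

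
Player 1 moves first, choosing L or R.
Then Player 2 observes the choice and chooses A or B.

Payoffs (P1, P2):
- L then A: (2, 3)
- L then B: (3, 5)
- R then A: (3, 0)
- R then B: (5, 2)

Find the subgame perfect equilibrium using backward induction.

P1 plays R, P2 plays B after L and B after R; Payoff (5, 2)

Work:
Backward induction:
After L: P2 chooses B → P1 gets 3
After R: P2 chooses B → P1 gets 5
P1 chooses R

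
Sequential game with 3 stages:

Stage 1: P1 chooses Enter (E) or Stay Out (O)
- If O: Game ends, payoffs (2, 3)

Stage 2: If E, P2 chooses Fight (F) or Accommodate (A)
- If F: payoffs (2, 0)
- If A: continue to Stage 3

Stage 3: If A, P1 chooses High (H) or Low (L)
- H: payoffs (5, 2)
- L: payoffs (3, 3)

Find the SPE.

SPE: (E, A, H); Outcome (5, 2)

Work:
Stage 3: P1 chooses H (5 vs 3)
Stage 2: P2: F->0, A->2 (anticipating H). Choose A
Stage 1: P1: O->2, E->5 (anticipating A, H). Choose E
SPE path: E -> A -> H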